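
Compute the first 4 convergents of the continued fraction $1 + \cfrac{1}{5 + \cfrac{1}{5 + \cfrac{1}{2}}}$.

1/1, 6/5, 31/26, 68/57

Using the convergent recurrence p_i = a_i*p_{i-1} + p_{i-2}, q_i = a_i*q_{i-1} + q_{i-2} with p_{-2}=0, p_{-1}=1, q_{-2}=1, q_{-1}=0:
  i=0: a_0=1, p_0 = 1*1 + 0 = 1, q_0 = 1*0 + 1 = 1.
  i=1: a_1=5, p_1 = 5*1 + 1 = 6, q_1 = 5*1 + 0 = 5.
  i=2: a_2=5, p_2 = 5*6 + 1 = 31, q_2 = 5*5 + 1 = 26.
  i=3: a_3=2, p_3 = 2*31 + 6 = 68, q_3 = 2*26 + 5 = 57.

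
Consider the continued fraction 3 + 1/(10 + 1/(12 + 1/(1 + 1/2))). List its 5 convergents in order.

3/1, 31/10, 375/121, 406/131, 1187/383

Using the convergent recurrence p_i = a_i*p_{i-1} + p_{i-2}, q_i = a_i*q_{i-1} + q_{i-2} with p_{-2}=0, p_{-1}=1, q_{-2}=1, q_{-1}=0:
  i=0: a_0=3, p_0 = 3*1 + 0 = 3, q_0 = 3*0 + 1 = 1.
  i=1: a_1=10, p_1 = 10*3 + 1 = 31, q_1 = 10*1 + 0 = 10.
  i=2: a_2=12, p_2 = 12*31 + 3 = 375, q_2 = 12*10 + 1 = 121.
  i=3: a_3=1, p_3 = 1*375 + 31 = 406, q_3 = 1*121 + 10 = 131.
  i=4: a_4=2, p_4 = 2*406 + 375 = 1187, q_4 = 2*131 + 121 = 383.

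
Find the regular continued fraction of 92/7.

Run the Euclidean algorithm on 92 and 7; the successive quotients are the partial quotients a_0, a_1, ... (each step inverts the fractional part left over by the previous one):
  92 = 13*7 + 1, so a_0 = 13.
  7 = 7*1 + 0, so a_1 = 7.
The remainder reaches 0 after 2 divisions, so the expansion has 2 partial quotients, read off in order.

[13; 7]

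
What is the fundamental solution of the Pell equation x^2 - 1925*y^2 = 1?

(x, y) = (351, 8)

First expand sqrt(1925) as a continued fraction. With x_i = (sqrt(1925) + m_i)/d_i and (m_0, d_0) = (0, 1): a_0 = floor(sqrt(1925)) = 43, since 43^2 = 1849 <= 1925 < 1936 = 44^2.
Iterate m_{i+1} = d_i*a_i - m_i, d_{i+1} = (1925 - m_{i+1}^2)/d_i, a_{i+1} = floor((a_0 + m_{i+1})/d_{i+1}):
  m_1 = 1*43 - 0 = 43, d_1 = (1925 - 43^2)/1 = 76/1 = 76, a_1 = floor((43 + 43)/76) = 1.
  m_2 = 76*1 - 43 = 33, d_2 = (1925 - 33^2)/76 = 836/76 = 11, a_2 = floor((43 + 33)/11) = 6.
  m_3 = 11*6 - 33 = 33, d_3 = (1925 - 33^2)/11 = 836/11 = 76, a_3 = floor((43 + 33)/76) = 1.
  m_4 = 76*1 - 33 = 43, d_4 = (1925 - 43^2)/76 = 76/76 = 1, a_4 = floor((43 + 43)/1) = 86.
  m_5 = 1*86 - 43 = 43, d_5 = (1925 - 43^2)/1 = 76/1 = 76: (m_5, d_5) = (m_1, d_1) = (43, 76), so from here the quotients repeat a_1, ..., a_4; the period length is 4.
So sqrt(1925) = [43; (1, 6, 1, 86)] with period length k = 4.
k is even, so the fundamental solution of x^2 - 1925y^2 = 1 is (p_{k-1}, q_{k-1}) = (p_3, q_3); compute convergents through index 3.
Convergents (p_i = a_i*p_{i-1} + p_{i-2}, q_i = a_i*q_{i-1} + q_{i-2} with p_{-2}=0, p_{-1}=1, q_{-2}=1, q_{-1}=0):
  i=0: a_0=43, p_0 = 43*1 + 0 = 43, q_0 = 43*0 + 1 = 1.
  i=1: a_1=1, p_1 = 1*43 + 1 = 44, q_1 = 1*1 + 0 = 1.
  i=2: a_2=6, p_2 = 6*44 + 43 = 307, q_2 = 6*1 + 1 = 7.
  i=3: a_3=1, p_3 = 1*307 + 44 = 351, q_3 = 1*7 + 1 = 8.
Check: 351^2 - 1925*8^2 = 123201 - 123200 = 1, so (x, y) = (351, 8) solves the equation, and by the theorem it is the least positive solution.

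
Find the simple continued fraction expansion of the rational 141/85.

Run the Euclidean algorithm on 141 and 85; the successive quotients are the partial quotients a_0, a_1, ... (each step inverts the fractional part left over by the previous one):
  141 = 1*85 + 56, so a_0 = 1.
  85 = 1*56 + 29, so a_1 = 1.
  56 = 1*29 + 27, so a_2 = 1.
  29 = 1*27 + 2, so a_3 = 1.
  27 = 13*2 + 1, so a_4 = 13.
  2 = 2*1 + 0, so a_5 = 2.
The remainder reaches 0 after 6 divisions, so the expansion has 6 partial quotients, read off in order.

[1; 1, 1, 1, 13, 2]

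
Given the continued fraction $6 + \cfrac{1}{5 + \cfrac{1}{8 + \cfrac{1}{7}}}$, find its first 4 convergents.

Using the convergent recurrence p_i = a_i*p_{i-1} + p_{i-2}, q_i = a_i*q_{i-1} + q_{i-2} with p_{-2}=0, p_{-1}=1, q_{-2}=1, q_{-1}=0:
  i=0: a_0=6, p_0 = 6*1 + 0 = 6, q_0 = 6*0 + 1 = 1.
  i=1: a_1=5, p_1 = 5*6 + 1 = 31, q_1 = 5*1 + 0 = 5.
  i=2: a_2=8, p_2 = 8*31 + 6 = 254, q_2 = 8*5 + 1 = 41.
  i=3: a_3=7, p_3 = 7*254 + 31 = 1809, q_3 = 7*41 + 5 = 292.

6/1, 31/5, 254/41, 1809/292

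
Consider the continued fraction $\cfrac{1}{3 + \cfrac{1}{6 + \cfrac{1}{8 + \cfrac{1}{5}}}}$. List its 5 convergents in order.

0/1, 1/3, 6/19, 49/155, 251/794

Using the convergent recurrence p_i = a_i*p_{i-1} + p_{i-2}, q_i = a_i*q_{i-1} + q_{i-2} with p_{-2}=0, p_{-1}=1, q_{-2}=1, q_{-1}=0:
  i=0: a_0=0, p_0 = 0*1 + 0 = 0, q_0 = 0*0 + 1 = 1.
  i=1: a_1=3, p_1 = 3*0 + 1 = 1, q_1 = 3*1 + 0 = 3.
  i=2: a_2=6, p_2 = 6*1 + 0 = 6, q_2 = 6*3 + 1 = 19.
  i=3: a_3=8, p_3 = 8*6 + 1 = 49, q_3 = 8*19 + 3 = 155.
  i=4: a_4=5, p_4 = 5*49 + 6 = 251, q_4 = 5*155 + 19 = 794.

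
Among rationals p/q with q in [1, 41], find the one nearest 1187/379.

Expand x = 1187/379 as a continued fraction with the Euclidean algorithm:
  1187 = 3*379 + 50, so a_0 = 3.
  379 = 7*50 + 29, so a_1 = 7.
  50 = 1*29 + 21, so a_2 = 1.
  29 = 1*21 + 8, so a_3 = 1.
  21 = 2*8 + 5, so a_4 = 2.
  8 = 1*5 + 3, so a_5 = 1.
  5 = 1*3 + 2, so a_6 = 1.
  3 = 1*2 + 1, so a_7 = 1.
  2 = 2*1 + 0, so a_8 = 2.
so x = [3; 7, 1, 1, 2, 1, 1, 1, 2].
Convergents (p_i = a_i*p_{i-1} + p_{i-2}, q_i = a_i*q_{i-1} + q_{i-2} with p_{-2}=0, p_{-1}=1, q_{-2}=1, q_{-1}=0), until the denominator exceeds 41:
  i=0: a_0=3, p_0 = 3*1 + 0 = 3, q_0 = 3*0 + 1 = 1.
  i=1: a_1=7, p_1 = 7*3 + 1 = 22, q_1 = 7*1 + 0 = 7.
  i=2: a_2=1, p_2 = 1*22 + 3 = 25, q_2 = 1*7 + 1 = 8.
  i=3: a_3=1, p_3 = 1*25 + 22 = 47, q_3 = 1*8 + 7 = 15.
  i=4: a_4=2, p_4 = 2*47 + 25 = 119, q_4 = 2*15 + 8 = 38.
  i=5: a_5=1, p_5 = 1*119 + 47 = 166, q_5 = 1*38 + 15 = 53.
q_5 = 53 > 41, so the last convergent with denominator <= 41 is p_4/q_4 = 119/38.
The closest fraction with denominator <= 41 is either p_4/q_4 or the intermediate fraction (k*p_4 + p_3)/(k*q_4 + q_3) with the largest k >= 1 whose denominator stays <= 41; these approach x as k grows, and every other convergent or intermediate fraction in range is farther away.
Largest k: floor((41 - q_3)/q_4) = floor((41 - 15)/38) = 0.
Since k = 0, no intermediate fraction beyond p_4/q_4 has denominator <= 41, so the convergent 119/38 is the closest (its error is |1187*38 - 119*379|/(379*38) = 5/14402).

119/38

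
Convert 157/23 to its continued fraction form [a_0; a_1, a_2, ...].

Run the Euclidean algorithm on 157 and 23; the successive quotients are the partial quotients a_0, a_1, ... (each step inverts the fractional part left over by the previous one):
  157 = 6*23 + 19, so a_0 = 6.
  23 = 1*19 + 4, so a_1 = 1.
  19 = 4*4 + 3, so a_2 = 4.
  4 = 1*3 + 1, so a_3 = 1.
  3 = 3*1 + 0, so a_4 = 3.
The remainder reaches 0 after 5 divisions, so the expansion has 5 partial quotients, read off in order.

[6; 1, 4, 1, 3]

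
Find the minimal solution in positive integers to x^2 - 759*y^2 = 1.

First expand sqrt(759) as a continued fraction. With x_i = (sqrt(759) + m_i)/d_i and (m_0, d_0) = (0, 1): a_0 = floor(sqrt(759)) = 27, since 27^2 = 729 <= 759 < 784 = 28^2.
Iterate m_{i+1} = d_i*a_i - m_i, d_{i+1} = (759 - m_{i+1}^2)/d_i, a_{i+1} = floor((a_0 + m_{i+1})/d_{i+1}):
  m_1 = 1*27 - 0 = 27, d_1 = (759 - 27^2)/1 = 30/1 = 30, a_1 = floor((27 + 27)/30) = 1.
  m_2 = 30*1 - 27 = 3, d_2 = (759 - 3^2)/30 = 750/30 = 25, a_2 = floor((27 + 3)/25) = 1.
  m_3 = 25*1 - 3 = 22, d_3 = (759 - 22^2)/25 = 275/25 = 11, a_3 = floor((27 + 22)/11) = 4.
  m_4 = 11*4 - 22 = 22, d_4 = (759 - 22^2)/11 = 275/11 = 25, a_4 = floor((27 + 22)/25) = 1.
  m_5 = 25*1 - 22 = 3, d_5 = (759 - 3^2)/25 = 750/25 = 30, a_5 = floor((27 + 3)/30) = 1.
  m_6 = 30*1 - 3 = 27, d_6 = (759 - 27^2)/30 = 30/30 = 1, a_6 = floor((27 + 27)/1) = 54.
  m_7 = 1*54 - 27 = 27, d_7 = (759 - 27^2)/1 = 30/1 = 30: (m_7, d_7) = (m_1, d_1) = (27, 30), so from here the quotients repeat a_1, ..., a_6; the period length is 6.
So sqrt(759) = [27; (1, 1, 4, 1, 1, 54)] with period length k = 6.
k is even, so the fundamental solution of x^2 - 759y^2 = 1 is (p_{k-1}, q_{k-1}) = (p_5, q_5); compute convergents through index 5.
Convergents (p_i = a_i*p_{i-1} + p_{i-2}, q_i = a_i*q_{i-1} + q_{i-2} with p_{-2}=0, p_{-1}=1, q_{-2}=1, q_{-1}=0):
  i=0: a_0=27, p_0 = 27*1 + 0 = 27, q_0 = 27*0 + 1 = 1.
  i=1: a_1=1, p_1 = 1*27 + 1 = 28, q_1 = 1*1 + 0 = 1.
  i=2: a_2=1, p_2 = 1*28 + 27 = 55, q_2 = 1*1 + 1 = 2.
  i=3: a_3=4, p_3 = 4*55 + 28 = 248, q_3 = 4*2 + 1 = 9.
  i=4: a_4=1, p_4 = 1*248 + 55 = 303, q_4 = 1*9 + 2 = 11.
  i=5: a_5=1, p_5 = 1*303 + 248 = 551, q_5 = 1*11 + 9 = 20.
Check: 551^2 - 759*20^2 = 303601 - 303600 = 1, so (x, y) = (551, 20) solves the equation, and by the theorem it is the least positive solution.

(x, y) = (551, 20)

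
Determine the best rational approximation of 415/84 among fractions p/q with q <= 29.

Expand x = 415/84 as a continued fraction with the Euclidean algorithm:
  415 = 4*84 + 79, so a_0 = 4.
  84 = 1*79 + 5, so a_1 = 1.
  79 = 15*5 + 4, so a_2 = 15.
  5 = 1*4 + 1, so a_3 = 1.
  4 = 4*1 + 0, so a_4 = 4.
so x = [4; 1, 15, 1, 4].
Convergents (p_i = a_i*p_{i-1} + p_{i-2}, q_i = a_i*q_{i-1} + q_{i-2} with p_{-2}=0, p_{-1}=1, q_{-2}=1, q_{-1}=0), until the denominator exceeds 29:
  i=0: a_0=4, p_0 = 4*1 + 0 = 4, q_0 = 4*0 + 1 = 1.
  i=1: a_1=1, p_1 = 1*4 + 1 = 5, q_1 = 1*1 + 0 = 1.
  i=2: a_2=15, p_2 = 15*5 + 4 = 79, q_2 = 15*1 + 1 = 16.
  i=3: a_3=1, p_3 = 1*79 + 5 = 84, q_3 = 1*16 + 1 = 17.
  i=4: a_4=4, p_4 = 4*84 + 79 = 415, q_4 = 4*17 + 16 = 84.
q_4 = 84 > 29, so the last convergent with denominator <= 29 is p_3/q_3 = 84/17.
The closest fraction with denominator <= 29 is either p_3/q_3 or the intermediate fraction (k*p_3 + p_2)/(k*q_3 + q_2) with the largest k >= 1 whose denominator stays <= 29; these approach x as k grows, and every other convergent or intermediate fraction in range is farther away.
Largest k: floor((29 - q_2)/q_3) = floor((29 - 16)/17) = 0.
Since k = 0, no intermediate fraction beyond p_3/q_3 has denominator <= 29, so the convergent 84/17 is the closest (its error is |415*17 - 84*84|/(84*17) = 1/1428).

84/17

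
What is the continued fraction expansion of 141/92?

[1; 1, 1, 7, 6]

Run the Euclidean algorithm on 141 and 92; the successive quotients are the partial quotients a_0, a_1, ... (each step inverts the fractional part left over by the previous one):
  141 = 1*92 + 49, so a_0 = 1.
  92 = 1*49 + 43, so a_1 = 1.
  49 = 1*43 + 6, so a_2 = 1.
  43 = 7*6 + 1, so a_3 = 7.
  6 = 6*1 + 0, so a_4 = 6.
The remainder reaches 0 after 5 divisions, so the expansion has 5 partial quotients, read off in order.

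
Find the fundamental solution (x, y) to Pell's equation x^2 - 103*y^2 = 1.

First expand sqrt(103) as a continued fraction. With x_i = (sqrt(103) + m_i)/d_i and (m_0, d_0) = (0, 1): a_0 = floor(sqrt(103)) = 10, since 10^2 = 100 <= 103 < 121 = 11^2.
Iterate m_{i+1} = d_i*a_i - m_i, d_{i+1} = (103 - m_{i+1}^2)/d_i, a_{i+1} = floor((a_0 + m_{i+1})/d_{i+1}):
  m_1 = 1*10 - 0 = 10, d_1 = (103 - 10^2)/1 = 3/1 = 3, a_1 = floor((10 + 10)/3) = 6.
  m_2 = 3*6 - 10 = 8, d_2 = (103 - 8^2)/3 = 39/3 = 13, a_2 = floor((10 + 8)/13) = 1.
  m_3 = 13*1 - 8 = 5, d_3 = (103 - 5^2)/13 = 78/13 = 6, a_3 = floor((10 + 5)/6) = 2.
  m_4 = 6*2 - 5 = 7, d_4 = (103 - 7^2)/6 = 54/6 = 9, a_4 = floor((10 + 7)/9) = 1.
  m_5 = 9*1 - 7 = 2, d_5 = (103 - 2^2)/9 = 99/9 = 11, a_5 = floor((10 + 2)/11) = 1.
  m_6 = 11*1 - 2 = 9, d_6 = (103 - 9^2)/11 = 22/11 = 2, a_6 = floor((10 + 9)/2) = 9.
  m_7 = 2*9 - 9 = 9, d_7 = (103 - 9^2)/2 = 22/2 = 11, a_7 = floor((10 + 9)/11) = 1.
  m_8 = 11*1 - 9 = 2, d_8 = (103 - 2^2)/11 = 99/11 = 9, a_8 = floor((10 + 2)/9) = 1.
  m_9 = 9*1 - 2 = 7, d_9 = (103 - 7^2)/9 = 54/9 = 6, a_9 = floor((10 + 7)/6) = 2.
  m_10 = 6*2 - 7 = 5, d_10 = (103 - 5^2)/6 = 78/6 = 13, a_10 = floor((10 + 5)/13) = 1.
  m_11 = 13*1 - 5 = 8, d_11 = (103 - 8^2)/13 = 39/13 = 3, a_11 = floor((10 + 8)/3) = 6.
  m_12 = 3*6 - 8 = 10, d_12 = (103 - 10^2)/3 = 3/3 = 1, a_12 = floor((10 + 10)/1) = 20.
  m_13 = 1*20 - 10 = 10, d_13 = (103 - 10^2)/1 = 3/1 = 3: (m_13, d_13) = (m_1, d_1) = (10, 3), so from here the quotients repeat a_1, ..., a_12; the period length is 12.
So sqrt(103) = [10; (6, 1, 2, 1, 1, 9, 1, 1, 2, 1, 6, 20)] with period length k = 12.
k is even, so the fundamental solution of x^2 - 103y^2 = 1 is (p_{k-1}, q_{k-1}) = (p_11, q_11); compute convergents through index 11.
Convergents (p_i = a_i*p_{i-1} + p_{i-2}, q_i = a_i*q_{i-1} + q_{i-2} with p_{-2}=0, p_{-1}=1, q_{-2}=1, q_{-1}=0):
  i=0: a_0=10, p_0 = 10*1 + 0 = 10, q_0 = 10*0 + 1 = 1.
  i=1: a_1=6, p_1 = 6*10 + 1 = 61, q_1 = 6*1 + 0 = 6.
  i=2: a_2=1, p_2 = 1*61 + 10 = 71, q_2 = 1*6 + 1 = 7.
  i=3: a_3=2, p_3 = 2*71 + 61 = 203, q_3 = 2*7 + 6 = 20.
  i=4: a_4=1, p_4 = 1*203 + 71 = 274, q_4 = 1*20 + 7 = 27.
  i=5: a_5=1, p_5 = 1*274 + 203 = 477, q_5 = 1*27 + 20 = 47.
  i=6: a_6=9, p_6 = 9*477 + 274 = 4567, q_6 = 9*47 + 27 = 450.
  i=7: a_7=1, p_7 = 1*4567 + 477 = 5044, q_7 = 1*450 + 47 = 497.
  i=8: a_8=1, p_8 = 1*5044 + 4567 = 9611, q_8 = 1*497 + 450 = 947.
  i=9: a_9=2, p_9 = 2*9611 + 5044 = 24266, q_9 = 2*947 + 497 = 2391.
  i=10: a_10=1, p_10 = 1*24266 + 9611 = 33877, q_10 = 1*2391 + 947 = 3338.
  i=11: a_11=6, p_11 = 6*33877 + 24266 = 227528, q_11 = 6*3338 + 2391 = 22419.
Check: 227528^2 - 103*22419^2 = 51768990784 - 51768990783 = 1, so (x, y) = (227528, 22419) solves the equation, and by the theorem it is the least positive solution.

(x, y) = (227528, 22419)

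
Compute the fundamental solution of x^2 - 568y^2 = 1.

First expand sqrt(568) as a continued fraction. With x_i = (sqrt(568) + m_i)/d_i and (m_0, d_0) = (0, 1): a_0 = floor(sqrt(568)) = 23, since 23^2 = 529 <= 568 < 576 = 24^2.
Iterate m_{i+1} = d_i*a_i - m_i, d_{i+1} = (568 - m_{i+1}^2)/d_i, a_{i+1} = floor((a_0 + m_{i+1})/d_{i+1}):
  m_1 = 1*23 - 0 = 23, d_1 = (568 - 23^2)/1 = 39/1 = 39, a_1 = floor((23 + 23)/39) = 1.
  m_2 = 39*1 - 23 = 16, d_2 = (568 - 16^2)/39 = 312/39 = 8, a_2 = floor((23 + 16)/8) = 4.
  m_3 = 8*4 - 16 = 16, d_3 = (568 - 16^2)/8 = 312/8 = 39, a_3 = floor((23 + 16)/39) = 1.
  m_4 = 39*1 - 16 = 23, d_4 = (568 - 23^2)/39 = 39/39 = 1, a_4 = floor((23 + 23)/1) = 46.
  m_5 = 1*46 - 23 = 23, d_5 = (568 - 23^2)/1 = 39/1 = 39: (m_5, d_5) = (m_1, d_1) = (23, 39), so from here the quotients repeat a_1, ..., a_4; the period length is 4.
So sqrt(568) = [23; (1, 4, 1, 46)] with period length k = 4.
k is even, so the fundamental solution of x^2 - 568y^2 = 1 is (p_{k-1}, q_{k-1}) = (p_3, q_3); compute convergents through index 3.
Convergents (p_i = a_i*p_{i-1} + p_{i-2}, q_i = a_i*q_{i-1} + q_{i-2} with p_{-2}=0, p_{-1}=1, q_{-2}=1, q_{-1}=0):
  i=0: a_0=23, p_0 = 23*1 + 0 = 23, q_0 = 23*0 + 1 = 1.
  i=1: a_1=1, p_1 = 1*23 + 1 = 24, q_1 = 1*1 + 0 = 1.
  i=2: a_2=4, p_2 = 4*24 + 23 = 119, q_2 = 4*1 + 1 = 5.
  i=3: a_3=1, p_3 = 1*119 + 24 = 143, q_3 = 1*5 + 1 = 6.
Check: 143^2 - 568*6^2 = 20449 - 20448 = 1, so (x, y) = (143, 6) solves the equation, and by the theorem it is the least positive solution.

(x, y) = (143, 6)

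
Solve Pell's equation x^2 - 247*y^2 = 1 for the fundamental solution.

First expand sqrt(247) as a continued fraction. With x_i = (sqrt(247) + m_i)/d_i and (m_0, d_0) = (0, 1): a_0 = floor(sqrt(247)) = 15, since 15^2 = 225 <= 247 < 256 = 16^2.
Iterate m_{i+1} = d_i*a_i - m_i, d_{i+1} = (247 - m_{i+1}^2)/d_i, a_{i+1} = floor((a_0 + m_{i+1})/d_{i+1}):
  m_1 = 1*15 - 0 = 15, d_1 = (247 - 15^2)/1 = 22/1 = 22, a_1 = floor((15 + 15)/22) = 1.
  m_2 = 22*1 - 15 = 7, d_2 = (247 - 7^2)/22 = 198/22 = 9, a_2 = floor((15 + 7)/9) = 2.
  m_3 = 9*2 - 7 = 11, d_3 = (247 - 11^2)/9 = 126/9 = 14, a_3 = floor((15 + 11)/14) = 1.
  m_4 = 14*1 - 11 = 3, d_4 = (247 - 3^2)/14 = 238/14 = 17, a_4 = floor((15 + 3)/17) = 1.
  m_5 = 17*1 - 3 = 14, d_5 = (247 - 14^2)/17 = 51/17 = 3, a_5 = floor((15 + 14)/3) = 9.
  m_6 = 3*9 - 14 = 13, d_6 = (247 - 13^2)/3 = 78/3 = 26, a_6 = floor((15 + 13)/26) = 1.
  m_7 = 26*1 - 13 = 13, d_7 = (247 - 13^2)/26 = 78/26 = 3, a_7 = floor((15 + 13)/3) = 9.
  m_8 = 3*9 - 13 = 14, d_8 = (247 - 14^2)/3 = 51/3 = 17, a_8 = floor((15 + 14)/17) = 1.
  m_9 = 17*1 - 14 = 3, d_9 = (247 - 3^2)/17 = 238/17 = 14, a_9 = floor((15 + 3)/14) = 1.
  m_10 = 14*1 - 3 = 11, d_10 = (247 - 11^2)/14 = 126/14 = 9, a_10 = floor((15 + 11)/9) = 2.
  m_11 = 9*2 - 11 = 7, d_11 = (247 - 7^2)/9 = 198/9 = 22, a_11 = floor((15 + 7)/22) = 1.
  m_12 = 22*1 - 7 = 15, d_12 = (247 - 15^2)/22 = 22/22 = 1, a_12 = floor((15 + 15)/1) = 30.
  m_13 = 1*30 - 15 = 15, d_13 = (247 - 15^2)/1 = 22/1 = 22: (m_13, d_13) = (m_1, d_1) = (15, 22), so from here the quotients repeat a_1, ..., a_12; the period length is 12.
So sqrt(247) = [15; (1, 2, 1, 1, 9, 1, 9, 1, 1, 2, 1, 30)] with period length k = 12.
k is even, so the fundamental solution of x^2 - 247y^2 = 1 is (p_{k-1}, q_{k-1}) = (p_11, q_11); compute convergents through index 11.
Convergents (p_i = a_i*p_{i-1} + p_{i-2}, q_i = a_i*q_{i-1} + q_{i-2} with p_{-2}=0, p_{-1}=1, q_{-2}=1, q_{-1}=0):
  i=0: a_0=15, p_0 = 15*1 + 0 = 15, q_0 = 15*0 + 1 = 1.
  i=1: a_1=1, p_1 = 1*15 + 1 = 16, q_1 = 1*1 + 0 = 1.
  i=2: a_2=2, p_2 = 2*16 + 15 = 47, q_2 = 2*1 + 1 = 3.
  i=3: a_3=1, p_3 = 1*47 + 16 = 63, q_3 = 1*3 + 1 = 4.
  i=4: a_4=1, p_4 = 1*63 + 47 = 110, q_4 = 1*4 + 3 = 7.
  i=5: a_5=9, p_5 = 9*110 + 63 = 1053, q_5 = 9*7 + 4 = 67.
  i=6: a_6=1, p_6 = 1*1053 + 110 = 1163, q_6 = 1*67 + 7 = 74.
  i=7: a_7=9, p_7 = 9*1163 + 1053 = 11520, q_7 = 9*74 + 67 = 733.
  i=8: a_8=1, p_8 = 1*11520 + 1163 = 12683, q_8 = 1*733 + 74 = 807.
  i=9: a_9=1, p_9 = 1*12683 + 11520 = 24203, q_9 = 1*807 + 733 = 1540.
  i=10: a_10=2, p_10 = 2*24203 + 12683 = 61089, q_10 = 2*1540 + 807 = 3887.
  i=11: a_11=1, p_11 = 1*61089 + 24203 = 85292, q_11 = 1*3887 + 1540 = 5427.
Check: 85292^2 - 247*5427^2 = 7274725264 - 7274725263 = 1, so (x, y) = (85292, 5427) solves the equation, and by the theorem it is the least positive solution.

(x, y) = (85292, 5427)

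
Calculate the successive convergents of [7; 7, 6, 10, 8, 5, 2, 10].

Using the convergent recurrence p_i = a_i*p_{i-1} + p_{i-2}, q_i = a_i*q_{i-1} + q_{i-2} with p_{-2}=0, p_{-1}=1, q_{-2}=1, q_{-1}=0:
  i=0: a_0=7, p_0 = 7*1 + 0 = 7, q_0 = 7*0 + 1 = 1.
  i=1: a_1=7, p_1 = 7*7 + 1 = 50, q_1 = 7*1 + 0 = 7.
  i=2: a_2=6, p_2 = 6*50 + 7 = 307, q_2 = 6*7 + 1 = 43.
  i=3: a_3=10, p_3 = 10*307 + 50 = 3120, q_3 = 10*43 + 7 = 437.
  i=4: a_4=8, p_4 = 8*3120 + 307 = 25267, q_4 = 8*437 + 43 = 3539.
  i=5: a_5=5, p_5 = 5*25267 + 3120 = 129455, q_5 = 5*3539 + 437 = 18132.
  i=6: a_6=2, p_6 = 2*129455 + 25267 = 284177, q_6 = 2*18132 + 3539 = 39803.
  i=7: a_7=10, p_7 = 10*284177 + 129455 = 2971225, q_7 = 10*39803 + 18132 = 416162.

7/1, 50/7, 307/43, 3120/437, 25267/3539, 129455/18132, 284177/39803, 2971225/416162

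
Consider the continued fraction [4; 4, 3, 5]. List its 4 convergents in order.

4/1, 17/4, 55/13, 292/69

Using the convergent recurrence p_i = a_i*p_{i-1} + p_{i-2}, q_i = a_i*q_{i-1} + q_{i-2} with p_{-2}=0, p_{-1}=1, q_{-2}=1, q_{-1}=0:
  i=0: a_0=4, p_0 = 4*1 + 0 = 4, q_0 = 4*0 + 1 = 1.
  i=1: a_1=4, p_1 = 4*4 + 1 = 17, q_1 = 4*1 + 0 = 4.
  i=2: a_2=3, p_2 = 3*17 + 4 = 55, q_2 = 3*4 + 1 = 13.
  i=3: a_3=5, p_3 = 5*55 + 17 = 292, q_3 = 5*13 + 4 = 69.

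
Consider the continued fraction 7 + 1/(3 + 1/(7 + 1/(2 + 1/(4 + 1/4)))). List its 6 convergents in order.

7/1, 22/3, 161/22, 344/47, 1537/210, 6492/887

Using the convergent recurrence p_i = a_i*p_{i-1} + p_{i-2}, q_i = a_i*q_{i-1} + q_{i-2} with p_{-2}=0, p_{-1}=1, q_{-2}=1, q_{-1}=0:
  i=0: a_0=7, p_0 = 7*1 + 0 = 7, q_0 = 7*0 + 1 = 1.
  i=1: a_1=3, p_1 = 3*7 + 1 = 22, q_1 = 3*1 + 0 = 3.
  i=2: a_2=7, p_2 = 7*22 + 7 = 161, q_2 = 7*3 + 1 = 22.
  i=3: a_3=2, p_3 = 2*161 + 22 = 344, q_3 = 2*22 + 3 = 47.
  i=4: a_4=4, p_4 = 4*344 + 161 = 1537, q_4 = 4*47 + 22 = 210.
  i=5: a_5=4, p_5 = 4*1537 + 344 = 6492, q_5 = 4*210 + 47 = 887.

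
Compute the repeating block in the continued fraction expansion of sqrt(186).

[13; (1, 1, 1, 3, 4, 3, 1, 1, 1, 26)]

Write x_i = (sqrt(186) + m_i)/d_i with (m_0, d_0) = (0, 1). a_0 = floor(sqrt(186)) = 13, since 13^2 = 169 <= 186 < 196 = 14^2.
Iterate m_{i+1} = d_i*a_i - m_i, d_{i+1} = (186 - m_{i+1}^2)/d_i, a_{i+1} = floor((a_0 + m_{i+1})/d_{i+1}):
  m_1 = 1*13 - 0 = 13, d_1 = (186 - 13^2)/1 = 17/1 = 17, a_1 = floor((13 + 13)/17) = 1.
  m_2 = 17*1 - 13 = 4, d_2 = (186 - 4^2)/17 = 170/17 = 10, a_2 = floor((13 + 4)/10) = 1.
  m_3 = 10*1 - 4 = 6, d_3 = (186 - 6^2)/10 = 150/10 = 15, a_3 = floor((13 + 6)/15) = 1.
  m_4 = 15*1 - 6 = 9, d_4 = (186 - 9^2)/15 = 105/15 = 7, a_4 = floor((13 + 9)/7) = 3.
  m_5 = 7*3 - 9 = 12, d_5 = (186 - 12^2)/7 = 42/7 = 6, a_5 = floor((13 + 12)/6) = 4.
  m_6 = 6*4 - 12 = 12, d_6 = (186 - 12^2)/6 = 42/6 = 7, a_6 = floor((13 + 12)/7) = 3.
  m_7 = 7*3 - 12 = 9, d_7 = (186 - 9^2)/7 = 105/7 = 15, a_7 = floor((13 + 9)/15) = 1.
  m_8 = 15*1 - 9 = 6, d_8 = (186 - 6^2)/15 = 150/15 = 10, a_8 = floor((13 + 6)/10) = 1.
  m_9 = 10*1 - 6 = 4, d_9 = (186 - 4^2)/10 = 170/10 = 17, a_9 = floor((13 + 4)/17) = 1.
  m_10 = 17*1 - 4 = 13, d_10 = (186 - 13^2)/17 = 17/17 = 1, a_10 = floor((13 + 13)/1) = 26.
  m_11 = 1*26 - 13 = 13, d_11 = (186 - 13^2)/1 = 17/1 = 17: (m_11, d_11) = (m_1, d_1) = (13, 17), so from here the quotients repeat a_1, ..., a_10; the period length is 10.
Hence the expansion of sqrt(186) is a_0 = 13 followed by the repeating block 1, 1, 1, 3, 4, 3, 1, 1, 1, 26 (period 10).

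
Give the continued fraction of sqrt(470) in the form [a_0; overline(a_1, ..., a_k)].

[21; overline(1, 2, 8, 2, 1, 42)]

Write x_i = (sqrt(470) + m_i)/d_i with (m_0, d_0) = (0, 1). a_0 = floor(sqrt(470)) = 21, since 21^2 = 441 <= 470 < 484 = 22^2.
Iterate m_{i+1} = d_i*a_i - m_i, d_{i+1} = (470 - m_{i+1}^2)/d_i, a_{i+1} = floor((a_0 + m_{i+1})/d_{i+1}):
  m_1 = 1*21 - 0 = 21, d_1 = (470 - 21^2)/1 = 29/1 = 29, a_1 = floor((21 + 21)/29) = 1.
  m_2 = 29*1 - 21 = 8, d_2 = (470 - 8^2)/29 = 406/29 = 14, a_2 = floor((21 + 8)/14) = 2.
  m_3 = 14*2 - 8 = 20, d_3 = (470 - 20^2)/14 = 70/14 = 5, a_3 = floor((21 + 20)/5) = 8.
  m_4 = 5*8 - 20 = 20, d_4 = (470 - 20^2)/5 = 70/5 = 14, a_4 = floor((21 + 20)/14) = 2.
  m_5 = 14*2 - 20 = 8, d_5 = (470 - 8^2)/14 = 406/14 = 29, a_5 = floor((21 + 8)/29) = 1.
  m_6 = 29*1 - 8 = 21, d_6 = (470 - 21^2)/29 = 29/29 = 1, a_6 = floor((21 + 21)/1) = 42.
  m_7 = 1*42 - 21 = 21, d_7 = (470 - 21^2)/1 = 29/1 = 29: (m_7, d_7) = (m_1, d_1) = (21, 29), so from here the quotients repeat a_1, ..., a_6; the period length is 6.
Hence the expansion of sqrt(470) is a_0 = 21 followed by the repeating block 1, 2, 8, 2, 1, 42 (period 6).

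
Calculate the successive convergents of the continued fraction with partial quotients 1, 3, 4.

Using the convergent recurrence p_i = a_i*p_{i-1} + p_{i-2}, q_i = a_i*q_{i-1} + q_{i-2} with p_{-2}=0, p_{-1}=1, q_{-2}=1, q_{-1}=0:
  i=0: a_0=1, p_0 = 1*1 + 0 = 1, q_0 = 1*0 + 1 = 1.
  i=1: a_1=3, p_1 = 3*1 + 1 = 4, q_1 = 3*1 + 0 = 3.
  i=2: a_2=4, p_2 = 4*4 + 1 = 17, q_2 = 4*3 + 1 = 13.

1/1, 4/3, 17/13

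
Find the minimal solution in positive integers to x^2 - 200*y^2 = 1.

(x, y) = (99, 7)

First expand sqrt(200) as a continued fraction. With x_i = (sqrt(200) + m_i)/d_i and (m_0, d_0) = (0, 1): a_0 = floor(sqrt(200)) = 14, since 14^2 = 196 <= 200 < 225 = 15^2.
Iterate m_{i+1} = d_i*a_i - m_i, d_{i+1} = (200 - m_{i+1}^2)/d_i, a_{i+1} = floor((a_0 + m_{i+1})/d_{i+1}):
  m_1 = 1*14 - 0 = 14, d_1 = (200 - 14^2)/1 = 4/1 = 4, a_1 = floor((14 + 14)/4) = 7.
  m_2 = 4*7 - 14 = 14, d_2 = (200 - 14^2)/4 = 4/4 = 1, a_2 = floor((14 + 14)/1) = 28.
  m_3 = 1*28 - 14 = 14, d_3 = (200 - 14^2)/1 = 4/1 = 4: (m_3, d_3) = (m_1, d_1) = (14, 4), so from here the quotients repeat a_1, a_2; the period length is 2.
So sqrt(200) = [14; (7, 28)] with period length k = 2.
k is even, so the fundamental solution of x^2 - 200y^2 = 1 is (p_{k-1}, q_{k-1}) = (p_1, q_1); compute convergents through index 1.
Convergents (p_i = a_i*p_{i-1} + p_{i-2}, q_i = a_i*q_{i-1} + q_{i-2} with p_{-2}=0, p_{-1}=1, q_{-2}=1, q_{-1}=0):
  i=0: a_0=14, p_0 = 14*1 + 0 = 14, q_0 = 14*0 + 1 = 1.
  i=1: a_1=7, p_1 = 7*14 + 1 = 99, q_1 = 7*1 + 0 = 7.
Check: 99^2 - 200*7^2 = 9801 - 9800 = 1, so (x, y) = (99, 7) solves the equation, and by the theorem it is the least positive solution.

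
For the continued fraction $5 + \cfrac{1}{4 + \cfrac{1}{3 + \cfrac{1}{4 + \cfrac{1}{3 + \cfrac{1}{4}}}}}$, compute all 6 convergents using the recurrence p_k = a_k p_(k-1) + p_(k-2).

5/1, 21/4, 68/13, 293/56, 947/181, 4081/780

Using the convergent recurrence p_i = a_i*p_{i-1} + p_{i-2}, q_i = a_i*q_{i-1} + q_{i-2} with p_{-2}=0, p_{-1}=1, q_{-2}=1, q_{-1}=0:
  i=0: a_0=5, p_0 = 5*1 + 0 = 5, q_0 = 5*0 + 1 = 1.
  i=1: a_1=4, p_1 = 4*5 + 1 = 21, q_1 = 4*1 + 0 = 4.
  i=2: a_2=3, p_2 = 3*21 + 5 = 68, q_2 = 3*4 + 1 = 13.
  i=3: a_3=4, p_3 = 4*68 + 21 = 293, q_3 = 4*13 + 4 = 56.
  i=4: a_4=3, p_4 = 3*293 + 68 = 947, q_4 = 3*56 + 13 = 181.
  i=5: a_5=4, p_5 = 4*947 + 293 = 4081, q_5 = 4*181 + 56 = 780.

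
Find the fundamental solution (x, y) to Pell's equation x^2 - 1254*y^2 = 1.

(x, y) = (362405, 10234)

First expand sqrt(1254) as a continued fraction. With x_i = (sqrt(1254) + m_i)/d_i and (m_0, d_0) = (0, 1): a_0 = floor(sqrt(1254)) = 35, since 35^2 = 1225 <= 1254 < 1296 = 36^2.
Iterate m_{i+1} = d_i*a_i - m_i, d_{i+1} = (1254 - m_{i+1}^2)/d_i, a_{i+1} = floor((a_0 + m_{i+1})/d_{i+1}):
  m_1 = 1*35 - 0 = 35, d_1 = (1254 - 35^2)/1 = 29/1 = 29, a_1 = floor((35 + 35)/29) = 2.
  m_2 = 29*2 - 35 = 23, d_2 = (1254 - 23^2)/29 = 725/29 = 25, a_2 = floor((35 + 23)/25) = 2.
  m_3 = 25*2 - 23 = 27, d_3 = (1254 - 27^2)/25 = 525/25 = 21, a_3 = floor((35 + 27)/21) = 2.
  m_4 = 21*2 - 27 = 15, d_4 = (1254 - 15^2)/21 = 1029/21 = 49, a_4 = floor((35 + 15)/49) = 1.
  m_5 = 49*1 - 15 = 34, d_5 = (1254 - 34^2)/49 = 98/49 = 2, a_5 = floor((35 + 34)/2) = 34.
  m_6 = 2*34 - 34 = 34, d_6 = (1254 - 34^2)/2 = 98/2 = 49, a_6 = floor((35 + 34)/49) = 1.
  m_7 = 49*1 - 34 = 15, d_7 = (1254 - 15^2)/49 = 1029/49 = 21, a_7 = floor((35 + 15)/21) = 2.
  m_8 = 21*2 - 15 = 27, d_8 = (1254 - 27^2)/21 = 525/21 = 25, a_8 = floor((35 + 27)/25) = 2.
  m_9 = 25*2 - 27 = 23, d_9 = (1254 - 23^2)/25 = 725/25 = 29, a_9 = floor((35 + 23)/29) = 2.
  m_10 = 29*2 - 23 = 35, d_10 = (1254 - 35^2)/29 = 29/29 = 1, a_10 = floor((35 + 35)/1) = 70.
  m_11 = 1*70 - 35 = 35, d_11 = (1254 - 35^2)/1 = 29/1 = 29: (m_11, d_11) = (m_1, d_1) = (35, 29), so from here the quotients repeat a_1, ..., a_10; the period length is 10.
So sqrt(1254) = [35; (2, 2, 2, 1, 34, 1, 2, 2, 2, 70)] with period length k = 10.
k is even, so the fundamental solution of x^2 - 1254y^2 = 1 is (p_{k-1}, q_{k-1}) = (p_9, q_9); compute convergents through index 9.
Convergents (p_i = a_i*p_{i-1} + p_{i-2}, q_i = a_i*q_{i-1} + q_{i-2} with p_{-2}=0, p_{-1}=1, q_{-2}=1, q_{-1}=0):
  i=0: a_0=35, p_0 = 35*1 + 0 = 35, q_0 = 35*0 + 1 = 1.
  i=1: a_1=2, p_1 = 2*35 + 1 = 71, q_1 = 2*1 + 0 = 2.
  i=2: a_2=2, p_2 = 2*71 + 35 = 177, q_2 = 2*2 + 1 = 5.
  i=3: a_3=2, p_3 = 2*177 + 71 = 425, q_3 = 2*5 + 2 = 12.
  i=4: a_4=1, p_4 = 1*425 + 177 = 602, q_4 = 1*12 + 5 = 17.
  i=5: a_5=34, p_5 = 34*602 + 425 = 20893, q_5 = 34*17 + 12 = 590.
  i=6: a_6=1, p_6 = 1*20893 + 602 = 21495, q_6 = 1*590 + 17 = 607.
  i=7: a_7=2, p_7 = 2*21495 + 20893 = 63883, q_7 = 2*607 + 590 = 1804.
  i=8: a_8=2, p_8 = 2*63883 + 21495 = 149261, q_8 = 2*1804 + 607 = 4215.
  i=9: a_9=2, p_9 = 2*149261 + 63883 = 362405, q_9 = 2*4215 + 1804 = 10234.
Check: 362405^2 - 1254*10234^2 = 131337384025 - 131337384024 = 1, so (x, y) = (362405, 10234) solves the equation, and by the theorem it is the least positive solution.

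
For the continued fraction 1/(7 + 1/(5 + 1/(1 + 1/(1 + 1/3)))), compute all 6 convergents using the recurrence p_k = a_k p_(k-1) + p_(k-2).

Using the convergent recurrence p_i = a_i*p_{i-1} + p_{i-2}, q_i = a_i*q_{i-1} + q_{i-2} with p_{-2}=0, p_{-1}=1, q_{-2}=1, q_{-1}=0:
  i=0: a_0=0, p_0 = 0*1 + 0 = 0, q_0 = 0*0 + 1 = 1.
  i=1: a_1=7, p_1 = 7*0 + 1 = 1, q_1 = 7*1 + 0 = 7.
  i=2: a_2=5, p_2 = 5*1 + 0 = 5, q_2 = 5*7 + 1 = 36.
  i=3: a_3=1, p_3 = 1*5 + 1 = 6, q_3 = 1*36 + 7 = 43.
  i=4: a_4=1, p_4 = 1*6 + 5 = 11, q_4 = 1*43 + 36 = 79.
  i=5: a_5=3, p_5 = 3*11 + 6 = 39, q_5 = 3*79 + 43 = 280.

0/1, 1/7, 5/36, 6/43, 11/79, 39/280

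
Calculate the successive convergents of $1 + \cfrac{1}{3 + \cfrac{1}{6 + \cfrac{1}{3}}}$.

Using the convergent recurrence p_i = a_i*p_{i-1} + p_{i-2}, q_i = a_i*q_{i-1} + q_{i-2} with p_{-2}=0, p_{-1}=1, q_{-2}=1, q_{-1}=0:
  i=0: a_0=1, p_0 = 1*1 + 0 = 1, q_0 = 1*0 + 1 = 1.
  i=1: a_1=3, p_1 = 3*1 + 1 = 4, q_1 = 3*1 + 0 = 3.
  i=2: a_2=6, p_2 = 6*4 + 1 = 25, q_2 = 6*3 + 1 = 19.
  i=3: a_3=3, p_3 = 3*25 + 4 = 79, q_3 = 3*19 + 3 = 60.

1/1, 4/3, 25/19, 79/60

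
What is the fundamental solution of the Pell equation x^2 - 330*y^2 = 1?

First expand sqrt(330) as a continued fraction. With x_i = (sqrt(330) + m_i)/d_i and (m_0, d_0) = (0, 1): a_0 = floor(sqrt(330)) = 18, since 18^2 = 324 <= 330 < 361 = 19^2.
Iterate m_{i+1} = d_i*a_i - m_i, d_{i+1} = (330 - m_{i+1}^2)/d_i, a_{i+1} = floor((a_0 + m_{i+1})/d_{i+1}):
  m_1 = 1*18 - 0 = 18, d_1 = (330 - 18^2)/1 = 6/1 = 6, a_1 = floor((18 + 18)/6) = 6.
  m_2 = 6*6 - 18 = 18, d_2 = (330 - 18^2)/6 = 6/6 = 1, a_2 = floor((18 + 18)/1) = 36.
  m_3 = 1*36 - 18 = 18, d_3 = (330 - 18^2)/1 = 6/1 = 6: (m_3, d_3) = (m_1, d_1) = (18, 6), so from here the quotients repeat a_1, a_2; the period length is 2.
So sqrt(330) = [18; (6, 36)] with period length k = 2.
k is even, so the fundamental solution of x^2 - 330y^2 = 1 is (p_{k-1}, q_{k-1}) = (p_1, q_1); compute convergents through index 1.
Convergents (p_i = a_i*p_{i-1} + p_{i-2}, q_i = a_i*q_{i-1} + q_{i-2} with p_{-2}=0, p_{-1}=1, q_{-2}=1, q_{-1}=0):
  i=0: a_0=18, p_0 = 18*1 + 0 = 18, q_0 = 18*0 + 1 = 1.
  i=1: a_1=6, p_1 = 6*18 + 1 = 109, q_1 = 6*1 + 0 = 6.
Check: 109^2 - 330*6^2 = 11881 - 11880 = 1, so (x, y) = (109, 6) solves the equation, and by the theorem it is the least positive solution.

(x, y) = (109, 6)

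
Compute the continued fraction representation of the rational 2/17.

[0; 8, 2]

Run the Euclidean algorithm on 2 and 17; the successive quotients are the partial quotients a_0, a_1, ... (each step inverts the fractional part left over by the previous one):
  2 = 0*17 + 2, so a_0 = 0.
  17 = 8*2 + 1, so a_1 = 8.
  2 = 2*1 + 0, so a_2 = 2.
The remainder reaches 0 after 3 divisions, so the expansion has 3 partial quotients, read off in order.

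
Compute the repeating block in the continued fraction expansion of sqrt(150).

[12; (4, 24)]

Write x_i = (sqrt(150) + m_i)/d_i with (m_0, d_0) = (0, 1). a_0 = floor(sqrt(150)) = 12, since 12^2 = 144 <= 150 < 169 = 13^2.
Iterate m_{i+1} = d_i*a_i - m_i, d_{i+1} = (150 - m_{i+1}^2)/d_i, a_{i+1} = floor((a_0 + m_{i+1})/d_{i+1}):
  m_1 = 1*12 - 0 = 12, d_1 = (150 - 12^2)/1 = 6/1 = 6, a_1 = floor((12 + 12)/6) = 4.
  m_2 = 6*4 - 12 = 12, d_2 = (150 - 12^2)/6 = 6/6 = 1, a_2 = floor((12 + 12)/1) = 24.
  m_3 = 1*24 - 12 = 12, d_3 = (150 - 12^2)/1 = 6/1 = 6: (m_3, d_3) = (m_1, d_1) = (12, 6), so from here the quotients repeat a_1, a_2; the period length is 2.
Hence the expansion of sqrt(150) is a_0 = 12 followed by the repeating block 4, 24 (period 2).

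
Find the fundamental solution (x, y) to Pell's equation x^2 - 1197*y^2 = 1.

First expand sqrt(1197) as a continued fraction. With x_i = (sqrt(1197) + m_i)/d_i and (m_0, d_0) = (0, 1): a_0 = floor(sqrt(1197)) = 34, since 34^2 = 1156 <= 1197 < 1225 = 35^2.
Iterate m_{i+1} = d_i*a_i - m_i, d_{i+1} = (1197 - m_{i+1}^2)/d_i, a_{i+1} = floor((a_0 + m_{i+1})/d_{i+1}):
  m_1 = 1*34 - 0 = 34, d_1 = (1197 - 34^2)/1 = 41/1 = 41, a_1 = floor((34 + 34)/41) = 1.
  m_2 = 41*1 - 34 = 7, d_2 = (1197 - 7^2)/41 = 1148/41 = 28, a_2 = floor((34 + 7)/28) = 1.
  m_3 = 28*1 - 7 = 21, d_3 = (1197 - 21^2)/28 = 756/28 = 27, a_3 = floor((34 + 21)/27) = 2.
  m_4 = 27*2 - 21 = 33, d_4 = (1197 - 33^2)/27 = 108/27 = 4, a_4 = floor((34 + 33)/4) = 16.
  m_5 = 4*16 - 33 = 31, d_5 = (1197 - 31^2)/4 = 236/4 = 59, a_5 = floor((34 + 31)/59) = 1.
  m_6 = 59*1 - 31 = 28, d_6 = (1197 - 28^2)/59 = 413/59 = 7, a_6 = floor((34 + 28)/7) = 8.
  m_7 = 7*8 - 28 = 28, d_7 = (1197 - 28^2)/7 = 413/7 = 59, a_7 = floor((34 + 28)/59) = 1.
  m_8 = 59*1 - 28 = 31, d_8 = (1197 - 31^2)/59 = 236/59 = 4, a_8 = floor((34 + 31)/4) = 16.
  m_9 = 4*16 - 31 = 33, d_9 = (1197 - 33^2)/4 = 108/4 = 27, a_9 = floor((34 + 33)/27) = 2.
  m_10 = 27*2 - 33 = 21, d_10 = (1197 - 21^2)/27 = 756/27 = 28, a_10 = floor((34 + 21)/28) = 1.
  m_11 = 28*1 - 21 = 7, d_11 = (1197 - 7^2)/28 = 1148/28 = 41, a_11 = floor((34 + 7)/41) = 1.
  m_12 = 41*1 - 7 = 34, d_12 = (1197 - 34^2)/41 = 41/41 = 1, a_12 = floor((34 + 34)/1) = 68.
  m_13 = 1*68 - 34 = 34, d_13 = (1197 - 34^2)/1 = 41/1 = 41: (m_13, d_13) = (m_1, d_1) = (34, 41), so from here the quotients repeat a_1, ..., a_12; the period length is 12.
So sqrt(1197) = [34; (1, 1, 2, 16, 1, 8, 1, 16, 2, 1, 1, 68)] with period length k = 12.
k is even, so the fundamental solution of x^2 - 1197y^2 = 1 is (p_{k-1}, q_{k-1}) = (p_11, q_11); compute convergents through index 11.
Convergents (p_i = a_i*p_{i-1} + p_{i-2}, q_i = a_i*q_{i-1} + q_{i-2} with p_{-2}=0, p_{-1}=1, q_{-2}=1, q_{-1}=0):
  i=0: a_0=34, p_0 = 34*1 + 0 = 34, q_0 = 34*0 + 1 = 1.
  i=1: a_1=1, p_1 = 1*34 + 1 = 35, q_1 = 1*1 + 0 = 1.
  i=2: a_2=1, p_2 = 1*35 + 34 = 69, q_2 = 1*1 + 1 = 2.
  i=3: a_3=2, p_3 = 2*69 + 35 = 173, q_3 = 2*2 + 1 = 5.
  i=4: a_4=16, p_4 = 16*173 + 69 = 2837, q_4 = 16*5 + 2 = 82.
  i=5: a_5=1, p_5 = 1*2837 + 173 = 3010, q_5 = 1*82 + 5 = 87.
  i=6: a_6=8, p_6 = 8*3010 + 2837 = 26917, q_6 = 8*87 + 82 = 778.
  i=7: a_7=1, p_7 = 1*26917 + 3010 = 29927, q_7 = 1*778 + 87 = 865.
  i=8: a_8=16, p_8 = 16*29927 + 26917 = 505749, q_8 = 16*865 + 778 = 14618.
  i=9: a_9=2, p_9 = 2*505749 + 29927 = 1041425, q_9 = 2*14618 + 865 = 30101.
  i=10: a_10=1, p_10 = 1*1041425 + 505749 = 1547174, q_10 = 1*30101 + 14618 = 44719.
  i=11: a_11=1, p_11 = 1*1547174 + 1041425 = 2588599, q_11 = 1*44719 + 30101 = 74820.
Check: 2588599^2 - 1197*74820^2 = 6700844782801 - 6700844782800 = 1, so (x, y) = (2588599, 74820) solves the equation, and by the theorem it is the least positive solution.

(x, y) = (2588599, 74820)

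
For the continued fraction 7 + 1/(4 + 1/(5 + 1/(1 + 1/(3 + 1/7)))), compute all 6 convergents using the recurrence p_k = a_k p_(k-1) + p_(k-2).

Using the convergent recurrence p_i = a_i*p_{i-1} + p_{i-2}, q_i = a_i*q_{i-1} + q_{i-2} with p_{-2}=0, p_{-1}=1, q_{-2}=1, q_{-1}=0:
  i=0: a_0=7, p_0 = 7*1 + 0 = 7, q_0 = 7*0 + 1 = 1.
  i=1: a_1=4, p_1 = 4*7 + 1 = 29, q_1 = 4*1 + 0 = 4.
  i=2: a_2=5, p_2 = 5*29 + 7 = 152, q_2 = 5*4 + 1 = 21.
  i=3: a_3=1, p_3 = 1*152 + 29 = 181, q_3 = 1*21 + 4 = 25.
  i=4: a_4=3, p_4 = 3*181 + 152 = 695, q_4 = 3*25 + 21 = 96.
  i=5: a_5=7, p_5 = 7*695 + 181 = 5046, q_5 = 7*96 + 25 = 697.

7/1, 29/4, 152/21, 181/25, 695/96, 5046/697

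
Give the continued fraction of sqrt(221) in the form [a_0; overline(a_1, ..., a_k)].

[14; overline(1, 6, 2, 6, 1, 28)]

Write x_i = (sqrt(221) + m_i)/d_i with (m_0, d_0) = (0, 1). a_0 = floor(sqrt(221)) = 14, since 14^2 = 196 <= 221 < 225 = 15^2.
Iterate m_{i+1} = d_i*a_i - m_i, d_{i+1} = (221 - m_{i+1}^2)/d_i, a_{i+1} = floor((a_0 + m_{i+1})/d_{i+1}):
  m_1 = 1*14 - 0 = 14, d_1 = (221 - 14^2)/1 = 25/1 = 25, a_1 = floor((14 + 14)/25) = 1.
  m_2 = 25*1 - 14 = 11, d_2 = (221 - 11^2)/25 = 100/25 = 4, a_2 = floor((14 + 11)/4) = 6.
  m_3 = 4*6 - 11 = 13, d_3 = (221 - 13^2)/4 = 52/4 = 13, a_3 = floor((14 + 13)/13) = 2.
  m_4 = 13*2 - 13 = 13, d_4 = (221 - 13^2)/13 = 52/13 = 4, a_4 = floor((14 + 13)/4) = 6.
  m_5 = 4*6 - 13 = 11, d_5 = (221 - 11^2)/4 = 100/4 = 25, a_5 = floor((14 + 11)/25) = 1.
  m_6 = 25*1 - 11 = 14, d_6 = (221 - 14^2)/25 = 25/25 = 1, a_6 = floor((14 + 14)/1) = 28.
  m_7 = 1*28 - 14 = 14, d_7 = (221 - 14^2)/1 = 25/1 = 25: (m_7, d_7) = (m_1, d_1) = (14, 25), so from here the quotients repeat a_1, ..., a_6; the period length is 6.
Hence the expansion of sqrt(221) is a_0 = 14 followed by the repeating block 1, 6, 2, 6, 1, 28 (period 6).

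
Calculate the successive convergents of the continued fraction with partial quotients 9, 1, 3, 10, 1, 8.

9/1, 10/1, 39/4, 400/41, 439/45, 3912/401

Using the convergent recurrence p_i = a_i*p_{i-1} + p_{i-2}, q_i = a_i*q_{i-1} + q_{i-2} with p_{-2}=0, p_{-1}=1, q_{-2}=1, q_{-1}=0:
  i=0: a_0=9, p_0 = 9*1 + 0 = 9, q_0 = 9*0 + 1 = 1.
  i=1: a_1=1, p_1 = 1*9 + 1 = 10, q_1 = 1*1 + 0 = 1.
  i=2: a_2=3, p_2 = 3*10 + 9 = 39, q_2 = 3*1 + 1 = 4.
  i=3: a_3=10, p_3 = 10*39 + 10 = 400, q_3 = 10*4 + 1 = 41.
  i=4: a_4=1, p_4 = 1*400 + 39 = 439, q_4 = 1*41 + 4 = 45.
  i=5: a_5=8, p_5 = 8*439 + 400 = 3912, q_5 = 8*45 + 41 = 401.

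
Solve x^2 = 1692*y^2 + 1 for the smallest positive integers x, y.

First expand sqrt(1692) as a continued fraction. With x_i = (sqrt(1692) + m_i)/d_i and (m_0, d_0) = (0, 1): a_0 = floor(sqrt(1692)) = 41, since 41^2 = 1681 <= 1692 < 1764 = 42^2.
Iterate m_{i+1} = d_i*a_i - m_i, d_{i+1} = (1692 - m_{i+1}^2)/d_i, a_{i+1} = floor((a_0 + m_{i+1})/d_{i+1}):
  m_1 = 1*41 - 0 = 41, d_1 = (1692 - 41^2)/1 = 11/1 = 11, a_1 = floor((41 + 41)/11) = 7.
  m_2 = 11*7 - 41 = 36, d_2 = (1692 - 36^2)/11 = 396/11 = 36, a_2 = floor((41 + 36)/36) = 2.
  m_3 = 36*2 - 36 = 36, d_3 = (1692 - 36^2)/36 = 396/36 = 11, a_3 = floor((41 + 36)/11) = 7.
  m_4 = 11*7 - 36 = 41, d_4 = (1692 - 41^2)/11 = 11/11 = 1, a_4 = floor((41 + 41)/1) = 82.
  m_5 = 1*82 - 41 = 41, d_5 = (1692 - 41^2)/1 = 11/1 = 11: (m_5, d_5) = (m_1, d_1) = (41, 11), so from here the quotients repeat a_1, ..., a_4; the period length is 4.
So sqrt(1692) = [41; (7, 2, 7, 82)] with period length k = 4.
k is even, so the fundamental solution of x^2 - 1692y^2 = 1 is (p_{k-1}, q_{k-1}) = (p_3, q_3); compute convergents through index 3.
Convergents (p_i = a_i*p_{i-1} + p_{i-2}, q_i = a_i*q_{i-1} + q_{i-2} with p_{-2}=0, p_{-1}=1, q_{-2}=1, q_{-1}=0):
  i=0: a_0=41, p_0 = 41*1 + 0 = 41, q_0 = 41*0 + 1 = 1.
  i=1: a_1=7, p_1 = 7*41 + 1 = 288, q_1 = 7*1 + 0 = 7.
  i=2: a_2=2, p_2 = 2*288 + 41 = 617, q_2 = 2*7 + 1 = 15.
  i=3: a_3=7, p_3 = 7*617 + 288 = 4607, q_3 = 7*15 + 7 = 112.
Check: 4607^2 - 1692*112^2 = 21224449 - 21224448 = 1, so (x, y) = (4607, 112) solves the equation, and by the theorem it is the least positive solution.

(x, y) = (4607, 112)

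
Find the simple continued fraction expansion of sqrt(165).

Write x_i = (sqrt(165) + m_i)/d_i with (m_0, d_0) = (0, 1). a_0 = floor(sqrt(165)) = 12, since 12^2 = 144 <= 165 < 169 = 13^2.
Iterate m_{i+1} = d_i*a_i - m_i, d_{i+1} = (165 - m_{i+1}^2)/d_i, a_{i+1} = floor((a_0 + m_{i+1})/d_{i+1}):
  m_1 = 1*12 - 0 = 12, d_1 = (165 - 12^2)/1 = 21/1 = 21, a_1 = floor((12 + 12)/21) = 1.
  m_2 = 21*1 - 12 = 9, d_2 = (165 - 9^2)/21 = 84/21 = 4, a_2 = floor((12 + 9)/4) = 5.
  m_3 = 4*5 - 9 = 11, d_3 = (165 - 11^2)/4 = 44/4 = 11, a_3 = floor((12 + 11)/11) = 2.
  m_4 = 11*2 - 11 = 11, d_4 = (165 - 11^2)/11 = 44/11 = 4, a_4 = floor((12 + 11)/4) = 5.
  m_5 = 4*5 - 11 = 9, d_5 = (165 - 9^2)/4 = 84/4 = 21, a_5 = floor((12 + 9)/21) = 1.
  m_6 = 21*1 - 9 = 12, d_6 = (165 - 12^2)/21 = 21/21 = 1, a_6 = floor((12 + 12)/1) = 24.
  m_7 = 1*24 - 12 = 12, d_7 = (165 - 12^2)/1 = 21/1 = 21: (m_7, d_7) = (m_1, d_1) = (12, 21), so from here the quotients repeat a_1, ..., a_6; the period length is 6.
Hence the expansion of sqrt(165) is a_0 = 12 followed by the repeating block 1, 5, 2, 5, 1, 24 (period 6).

[12; (1, 5, 2, 5, 1, 24)]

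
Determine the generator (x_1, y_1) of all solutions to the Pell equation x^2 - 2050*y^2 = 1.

First expand sqrt(2050) as a continued fraction. With x_i = (sqrt(2050) + m_i)/d_i and (m_0, d_0) = (0, 1): a_0 = floor(sqrt(2050)) = 45, since 45^2 = 2025 <= 2050 < 2116 = 46^2.
Iterate m_{i+1} = d_i*a_i - m_i, d_{i+1} = (2050 - m_{i+1}^2)/d_i, a_{i+1} = floor((a_0 + m_{i+1})/d_{i+1}):
  m_1 = 1*45 - 0 = 45, d_1 = (2050 - 45^2)/1 = 25/1 = 25, a_1 = floor((45 + 45)/25) = 3.
  m_2 = 25*3 - 45 = 30, d_2 = (2050 - 30^2)/25 = 1150/25 = 46, a_2 = floor((45 + 30)/46) = 1.
  m_3 = 46*1 - 30 = 16, d_3 = (2050 - 16^2)/46 = 1794/46 = 39, a_3 = floor((45 + 16)/39) = 1.
  m_4 = 39*1 - 16 = 23, d_4 = (2050 - 23^2)/39 = 1521/39 = 39, a_4 = floor((45 + 23)/39) = 1.
  m_5 = 39*1 - 23 = 16, d_5 = (2050 - 16^2)/39 = 1794/39 = 46, a_5 = floor((45 + 16)/46) = 1.
  m_6 = 46*1 - 16 = 30, d_6 = (2050 - 30^2)/46 = 1150/46 = 25, a_6 = floor((45 + 30)/25) = 3.
  m_7 = 25*3 - 30 = 45, d_7 = (2050 - 45^2)/25 = 25/25 = 1, a_7 = floor((45 + 45)/1) = 90.
  m_8 = 1*90 - 45 = 45, d_8 = (2050 - 45^2)/1 = 25/1 = 25: (m_8, d_8) = (m_1, d_1) = (45, 25), so from here the quotients repeat a_1, ..., a_7; the period length is 7.
So sqrt(2050) = [45; (3, 1, 1, 1, 1, 3, 90)] with period length k = 7.
k is odd, so (p_{k-1}, q_{k-1}) only solves x^2 - 2050y^2 = -1 and the fundamental solution of x^2 - 2050y^2 = 1 is (p_{2k-1}, q_{2k-1}) = (p_13, q_13); compute convergents through index 13, running through the period twice.
Convergents (p_i = a_i*p_{i-1} + p_{i-2}, q_i = a_i*q_{i-1} + q_{i-2} with p_{-2}=0, p_{-1}=1, q_{-2}=1, q_{-1}=0):
  i=0: a_0=45, p_0 = 45*1 + 0 = 45, q_0 = 45*0 + 1 = 1.
  i=1: a_1=3, p_1 = 3*45 + 1 = 136, q_1 = 3*1 + 0 = 3.
  i=2: a_2=1, p_2 = 1*136 + 45 = 181, q_2 = 1*3 + 1 = 4.
  i=3: a_3=1, p_3 = 1*181 + 136 = 317, q_3 = 1*4 + 3 = 7.
  i=4: a_4=1, p_4 = 1*317 + 181 = 498, q_4 = 1*7 + 4 = 11.
  i=5: a_5=1, p_5 = 1*498 + 317 = 815, q_5 = 1*11 + 7 = 18.
  i=6: a_6=3, p_6 = 3*815 + 498 = 2943, q_6 = 3*18 + 11 = 65.
  i=7: a_7=90, p_7 = 90*2943 + 815 = 265685, q_7 = 90*65 + 18 = 5868.
  i=8: a_8=3, p_8 = 3*265685 + 2943 = 799998, q_8 = 3*5868 + 65 = 17669.
  i=9: a_9=1, p_9 = 1*799998 + 265685 = 1065683, q_9 = 1*17669 + 5868 = 23537.
  i=10: a_10=1, p_10 = 1*1065683 + 799998 = 1865681, q_10 = 1*23537 + 17669 = 41206.
  i=11: a_11=1, p_11 = 1*1865681 + 1065683 = 2931364, q_11 = 1*41206 + 23537 = 64743.
  i=12: a_12=1, p_12 = 1*2931364 + 1865681 = 4797045, q_12 = 1*64743 + 41206 = 105949.
  i=13: a_13=3, p_13 = 3*4797045 + 2931364 = 17322499, q_13 = 3*105949 + 64743 = 382590.
Indeed p_6^2 - 2050*q_6^2 = 8661249 - 8661250 = -1, not +1.
Check: 17322499^2 - 2050*382590^2 = 300068971605001 - 300068971605000 = 1, so (x, y) = (17322499, 382590) solves the equation, and by the theorem it is the least positive solution.

(x, y) = (17322499, 382590)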